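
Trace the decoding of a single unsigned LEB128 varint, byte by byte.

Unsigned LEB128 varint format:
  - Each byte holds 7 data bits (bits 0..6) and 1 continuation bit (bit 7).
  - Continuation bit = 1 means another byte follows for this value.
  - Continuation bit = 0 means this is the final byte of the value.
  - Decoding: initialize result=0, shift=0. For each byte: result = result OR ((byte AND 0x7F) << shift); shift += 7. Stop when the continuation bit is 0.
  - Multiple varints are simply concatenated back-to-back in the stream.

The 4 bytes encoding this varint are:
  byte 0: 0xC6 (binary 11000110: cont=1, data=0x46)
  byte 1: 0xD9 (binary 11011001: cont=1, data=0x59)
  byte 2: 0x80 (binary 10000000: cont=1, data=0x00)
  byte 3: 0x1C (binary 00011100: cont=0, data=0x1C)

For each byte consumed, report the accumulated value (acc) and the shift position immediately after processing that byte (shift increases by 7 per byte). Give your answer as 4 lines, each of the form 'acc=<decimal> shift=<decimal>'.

Answer: acc=70 shift=7
acc=11462 shift=14
acc=11462 shift=21
acc=58731718 shift=28

Derivation:
byte 0=0xC6: payload=0x46=70, contrib = 70<<0 = 70; acc -> 70, shift -> 7
byte 1=0xD9: payload=0x59=89, contrib = 89<<7 = 11392; acc -> 11462, shift -> 14
byte 2=0x80: payload=0x00=0, contrib = 0<<14 = 0; acc -> 11462, shift -> 21
byte 3=0x1C: payload=0x1C=28, contrib = 28<<21 = 58720256; acc -> 58731718, shift -> 28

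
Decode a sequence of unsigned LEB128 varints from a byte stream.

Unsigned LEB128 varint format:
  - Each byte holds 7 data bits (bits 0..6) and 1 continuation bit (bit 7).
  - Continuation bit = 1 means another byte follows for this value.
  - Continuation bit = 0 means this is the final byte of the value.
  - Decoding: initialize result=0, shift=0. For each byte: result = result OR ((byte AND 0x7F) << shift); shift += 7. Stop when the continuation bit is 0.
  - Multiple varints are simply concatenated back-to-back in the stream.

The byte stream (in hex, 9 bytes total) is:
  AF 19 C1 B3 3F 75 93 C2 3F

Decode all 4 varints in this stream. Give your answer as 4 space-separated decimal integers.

Answer: 3247 1038785 117 1040659

Derivation:
  byte[0]=0xAF cont=1 payload=0x2F=47: acc |= 47<<0 -> acc=47 shift=7
  byte[1]=0x19 cont=0 payload=0x19=25: acc |= 25<<7 -> acc=3247 shift=14 [end]
Varint 1: bytes[0:2] = AF 19 -> value 3247 (2 byte(s))
  byte[2]=0xC1 cont=1 payload=0x41=65: acc |= 65<<0 -> acc=65 shift=7
  byte[3]=0xB3 cont=1 payload=0x33=51: acc |= 51<<7 -> acc=6593 shift=14
  byte[4]=0x3F cont=0 payload=0x3F=63: acc |= 63<<14 -> acc=1038785 shift=21 [end]
Varint 2: bytes[2:5] = C1 B3 3F -> value 1038785 (3 byte(s))
  byte[5]=0x75 cont=0 payload=0x75=117: acc |= 117<<0 -> acc=117 shift=7 [end]
Varint 3: bytes[5:6] = 75 -> value 117 (1 byte(s))
  byte[6]=0x93 cont=1 payload=0x13=19: acc |= 19<<0 -> acc=19 shift=7
  byte[7]=0xC2 cont=1 payload=0x42=66: acc |= 66<<7 -> acc=8467 shift=14
  byte[8]=0x3F cont=0 payload=0x3F=63: acc |= 63<<14 -> acc=1040659 shift=21 [end]
Varint 4: bytes[6:9] = 93 C2 3F -> value 1040659 (3 byte(s))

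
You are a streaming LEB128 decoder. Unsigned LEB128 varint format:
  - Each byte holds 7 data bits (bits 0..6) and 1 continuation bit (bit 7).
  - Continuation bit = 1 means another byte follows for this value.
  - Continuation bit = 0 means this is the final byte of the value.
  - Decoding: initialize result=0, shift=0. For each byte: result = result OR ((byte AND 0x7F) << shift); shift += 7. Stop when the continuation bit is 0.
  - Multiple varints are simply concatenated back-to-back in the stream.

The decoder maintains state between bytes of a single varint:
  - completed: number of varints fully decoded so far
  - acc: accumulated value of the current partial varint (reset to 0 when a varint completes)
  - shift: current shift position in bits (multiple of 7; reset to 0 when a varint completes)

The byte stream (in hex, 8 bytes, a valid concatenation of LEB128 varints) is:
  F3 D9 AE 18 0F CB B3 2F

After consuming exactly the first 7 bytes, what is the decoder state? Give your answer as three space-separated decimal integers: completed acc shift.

byte[0]=0xF3 cont=1 payload=0x73: acc |= 115<<0 -> completed=0 acc=115 shift=7
byte[1]=0xD9 cont=1 payload=0x59: acc |= 89<<7 -> completed=0 acc=11507 shift=14
byte[2]=0xAE cont=1 payload=0x2E: acc |= 46<<14 -> completed=0 acc=765171 shift=21
byte[3]=0x18 cont=0 payload=0x18: varint #1 complete (value=51096819); reset -> completed=1 acc=0 shift=0
byte[4]=0x0F cont=0 payload=0x0F: varint #2 complete (value=15); reset -> completed=2 acc=0 shift=0
byte[5]=0xCB cont=1 payload=0x4B: acc |= 75<<0 -> completed=2 acc=75 shift=7
byte[6]=0xB3 cont=1 payload=0x33: acc |= 51<<7 -> completed=2 acc=6603 shift=14

Answer: 2 6603 14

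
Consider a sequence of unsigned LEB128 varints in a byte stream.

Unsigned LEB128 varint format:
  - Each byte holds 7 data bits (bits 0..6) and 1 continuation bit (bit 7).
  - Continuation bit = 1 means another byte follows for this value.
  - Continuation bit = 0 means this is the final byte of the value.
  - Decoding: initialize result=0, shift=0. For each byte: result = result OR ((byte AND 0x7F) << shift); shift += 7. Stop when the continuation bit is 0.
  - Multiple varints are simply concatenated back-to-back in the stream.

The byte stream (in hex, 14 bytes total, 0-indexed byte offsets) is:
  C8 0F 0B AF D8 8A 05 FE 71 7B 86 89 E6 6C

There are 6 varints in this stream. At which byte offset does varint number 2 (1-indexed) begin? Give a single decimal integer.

  byte[0]=0xC8 cont=1 payload=0x48=72: acc |= 72<<0 -> acc=72 shift=7
  byte[1]=0x0F cont=0 payload=0x0F=15: acc |= 15<<7 -> acc=1992 shift=14 [end]
Varint 1: bytes[0:2] = C8 0F -> value 1992 (2 byte(s))
  byte[2]=0x0B cont=0 payload=0x0B=11: acc |= 11<<0 -> acc=11 shift=7 [end]
Varint 2: bytes[2:3] = 0B -> value 11 (1 byte(s))
  byte[3]=0xAF cont=1 payload=0x2F=47: acc |= 47<<0 -> acc=47 shift=7
  byte[4]=0xD8 cont=1 payload=0x58=88: acc |= 88<<7 -> acc=11311 shift=14
  byte[5]=0x8A cont=1 payload=0x0A=10: acc |= 10<<14 -> acc=175151 shift=21
  byte[6]=0x05 cont=0 payload=0x05=5: acc |= 5<<21 -> acc=10660911 shift=28 [end]
Varint 3: bytes[3:7] = AF D8 8A 05 -> value 10660911 (4 byte(s))
  byte[7]=0xFE cont=1 payload=0x7E=126: acc |= 126<<0 -> acc=126 shift=7
  byte[8]=0x71 cont=0 payload=0x71=113: acc |= 113<<7 -> acc=14590 shift=14 [end]
Varint 4: bytes[7:9] = FE 71 -> value 14590 (2 byte(s))
  byte[9]=0x7B cont=0 payload=0x7B=123: acc |= 123<<0 -> acc=123 shift=7 [end]
Varint 5: bytes[9:10] = 7B -> value 123 (1 byte(s))
  byte[10]=0x86 cont=1 payload=0x06=6: acc |= 6<<0 -> acc=6 shift=7
  byte[11]=0x89 cont=1 payload=0x09=9: acc |= 9<<7 -> acc=1158 shift=14
  byte[12]=0xE6 cont=1 payload=0x66=102: acc |= 102<<14 -> acc=1672326 shift=21
  byte[13]=0x6C cont=0 payload=0x6C=108: acc |= 108<<21 -> acc=228164742 shift=28 [end]
Varint 6: bytes[10:14] = 86 89 E6 6C -> value 228164742 (4 byte(s))

Answer: 2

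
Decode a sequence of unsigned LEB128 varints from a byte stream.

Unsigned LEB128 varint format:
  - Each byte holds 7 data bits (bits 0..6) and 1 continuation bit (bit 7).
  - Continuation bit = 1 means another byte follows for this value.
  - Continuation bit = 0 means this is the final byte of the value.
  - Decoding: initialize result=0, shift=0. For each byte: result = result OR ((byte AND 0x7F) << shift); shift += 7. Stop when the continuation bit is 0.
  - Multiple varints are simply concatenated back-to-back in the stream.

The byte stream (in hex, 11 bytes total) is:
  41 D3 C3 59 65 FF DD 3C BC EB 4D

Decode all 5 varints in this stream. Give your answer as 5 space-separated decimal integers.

Answer: 65 1466835 101 995071 1275324

Derivation:
  byte[0]=0x41 cont=0 payload=0x41=65: acc |= 65<<0 -> acc=65 shift=7 [end]
Varint 1: bytes[0:1] = 41 -> value 65 (1 byte(s))
  byte[1]=0xD3 cont=1 payload=0x53=83: acc |= 83<<0 -> acc=83 shift=7
  byte[2]=0xC3 cont=1 payload=0x43=67: acc |= 67<<7 -> acc=8659 shift=14
  byte[3]=0x59 cont=0 payload=0x59=89: acc |= 89<<14 -> acc=1466835 shift=21 [end]
Varint 2: bytes[1:4] = D3 C3 59 -> value 1466835 (3 byte(s))
  byte[4]=0x65 cont=0 payload=0x65=101: acc |= 101<<0 -> acc=101 shift=7 [end]
Varint 3: bytes[4:5] = 65 -> value 101 (1 byte(s))
  byte[5]=0xFF cont=1 payload=0x7F=127: acc |= 127<<0 -> acc=127 shift=7
  byte[6]=0xDD cont=1 payload=0x5D=93: acc |= 93<<7 -> acc=12031 shift=14
  byte[7]=0x3C cont=0 payload=0x3C=60: acc |= 60<<14 -> acc=995071 shift=21 [end]
Varint 4: bytes[5:8] = FF DD 3C -> value 995071 (3 byte(s))
  byte[8]=0xBC cont=1 payload=0x3C=60: acc |= 60<<0 -> acc=60 shift=7
  byte[9]=0xEB cont=1 payload=0x6B=107: acc |= 107<<7 -> acc=13756 shift=14
  byte[10]=0x4D cont=0 payload=0x4D=77: acc |= 77<<14 -> acc=1275324 shift=21 [end]
Varint 5: bytes[8:11] = BC EB 4D -> value 1275324 (3 byte(s))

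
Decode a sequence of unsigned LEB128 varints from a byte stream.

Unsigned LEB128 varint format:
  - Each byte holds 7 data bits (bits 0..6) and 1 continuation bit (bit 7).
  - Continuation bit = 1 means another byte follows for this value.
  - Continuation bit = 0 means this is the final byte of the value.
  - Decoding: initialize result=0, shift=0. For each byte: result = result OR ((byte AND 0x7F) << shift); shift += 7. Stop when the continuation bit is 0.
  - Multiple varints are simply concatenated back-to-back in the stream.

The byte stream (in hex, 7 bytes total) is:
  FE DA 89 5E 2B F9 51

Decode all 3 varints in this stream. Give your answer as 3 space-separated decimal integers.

  byte[0]=0xFE cont=1 payload=0x7E=126: acc |= 126<<0 -> acc=126 shift=7
  byte[1]=0xDA cont=1 payload=0x5A=90: acc |= 90<<7 -> acc=11646 shift=14
  byte[2]=0x89 cont=1 payload=0x09=9: acc |= 9<<14 -> acc=159102 shift=21
  byte[3]=0x5E cont=0 payload=0x5E=94: acc |= 94<<21 -> acc=197291390 shift=28 [end]
Varint 1: bytes[0:4] = FE DA 89 5E -> value 197291390 (4 byte(s))
  byte[4]=0x2B cont=0 payload=0x2B=43: acc |= 43<<0 -> acc=43 shift=7 [end]
Varint 2: bytes[4:5] = 2B -> value 43 (1 byte(s))
  byte[5]=0xF9 cont=1 payload=0x79=121: acc |= 121<<0 -> acc=121 shift=7
  byte[6]=0x51 cont=0 payload=0x51=81: acc |= 81<<7 -> acc=10489 shift=14 [end]
Varint 3: bytes[5:7] = F9 51 -> value 10489 (2 byte(s))

Answer: 197291390 43 10489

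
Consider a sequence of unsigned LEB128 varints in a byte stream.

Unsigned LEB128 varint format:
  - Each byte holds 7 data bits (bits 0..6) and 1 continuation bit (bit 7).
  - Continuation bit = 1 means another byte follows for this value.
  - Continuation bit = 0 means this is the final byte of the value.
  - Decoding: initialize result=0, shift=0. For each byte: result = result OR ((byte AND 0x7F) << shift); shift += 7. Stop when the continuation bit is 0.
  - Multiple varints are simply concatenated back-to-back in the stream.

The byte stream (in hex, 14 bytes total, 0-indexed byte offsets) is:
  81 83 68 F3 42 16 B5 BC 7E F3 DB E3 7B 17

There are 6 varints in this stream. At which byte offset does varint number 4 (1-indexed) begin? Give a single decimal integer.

  byte[0]=0x81 cont=1 payload=0x01=1: acc |= 1<<0 -> acc=1 shift=7
  byte[1]=0x83 cont=1 payload=0x03=3: acc |= 3<<7 -> acc=385 shift=14
  byte[2]=0x68 cont=0 payload=0x68=104: acc |= 104<<14 -> acc=1704321 shift=21 [end]
Varint 1: bytes[0:3] = 81 83 68 -> value 1704321 (3 byte(s))
  byte[3]=0xF3 cont=1 payload=0x73=115: acc |= 115<<0 -> acc=115 shift=7
  byte[4]=0x42 cont=0 payload=0x42=66: acc |= 66<<7 -> acc=8563 shift=14 [end]
Varint 2: bytes[3:5] = F3 42 -> value 8563 (2 byte(s))
  byte[5]=0x16 cont=0 payload=0x16=22: acc |= 22<<0 -> acc=22 shift=7 [end]
Varint 3: bytes[5:6] = 16 -> value 22 (1 byte(s))
  byte[6]=0xB5 cont=1 payload=0x35=53: acc |= 53<<0 -> acc=53 shift=7
  byte[7]=0xBC cont=1 payload=0x3C=60: acc |= 60<<7 -> acc=7733 shift=14
  byte[8]=0x7E cont=0 payload=0x7E=126: acc |= 126<<14 -> acc=2072117 shift=21 [end]
Varint 4: bytes[6:9] = B5 BC 7E -> value 2072117 (3 byte(s))
  byte[9]=0xF3 cont=1 payload=0x73=115: acc |= 115<<0 -> acc=115 shift=7
  byte[10]=0xDB cont=1 payload=0x5B=91: acc |= 91<<7 -> acc=11763 shift=14
  byte[11]=0xE3 cont=1 payload=0x63=99: acc |= 99<<14 -> acc=1633779 shift=21
  byte[12]=0x7B cont=0 payload=0x7B=123: acc |= 123<<21 -> acc=259583475 shift=28 [end]
Varint 5: bytes[9:13] = F3 DB E3 7B -> value 259583475 (4 byte(s))
  byte[13]=0x17 cont=0 payload=0x17=23: acc |= 23<<0 -> acc=23 shift=7 [end]
Varint 6: bytes[13:14] = 17 -> value 23 (1 byte(s))

Answer: 6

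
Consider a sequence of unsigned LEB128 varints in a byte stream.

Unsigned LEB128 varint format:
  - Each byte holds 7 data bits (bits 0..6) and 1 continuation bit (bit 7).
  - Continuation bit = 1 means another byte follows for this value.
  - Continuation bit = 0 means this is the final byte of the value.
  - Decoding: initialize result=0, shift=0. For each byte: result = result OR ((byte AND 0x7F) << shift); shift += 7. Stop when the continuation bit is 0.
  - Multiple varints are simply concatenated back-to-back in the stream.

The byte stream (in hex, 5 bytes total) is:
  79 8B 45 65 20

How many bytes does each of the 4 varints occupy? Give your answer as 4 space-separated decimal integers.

Answer: 1 2 1 1

Derivation:
  byte[0]=0x79 cont=0 payload=0x79=121: acc |= 121<<0 -> acc=121 shift=7 [end]
Varint 1: bytes[0:1] = 79 -> value 121 (1 byte(s))
  byte[1]=0x8B cont=1 payload=0x0B=11: acc |= 11<<0 -> acc=11 shift=7
  byte[2]=0x45 cont=0 payload=0x45=69: acc |= 69<<7 -> acc=8843 shift=14 [end]
Varint 2: bytes[1:3] = 8B 45 -> value 8843 (2 byte(s))
  byte[3]=0x65 cont=0 payload=0x65=101: acc |= 101<<0 -> acc=101 shift=7 [end]
Varint 3: bytes[3:4] = 65 -> value 101 (1 byte(s))
  byte[4]=0x20 cont=0 payload=0x20=32: acc |= 32<<0 -> acc=32 shift=7 [end]
Varint 4: bytes[4:5] = 20 -> value 32 (1 byte(s))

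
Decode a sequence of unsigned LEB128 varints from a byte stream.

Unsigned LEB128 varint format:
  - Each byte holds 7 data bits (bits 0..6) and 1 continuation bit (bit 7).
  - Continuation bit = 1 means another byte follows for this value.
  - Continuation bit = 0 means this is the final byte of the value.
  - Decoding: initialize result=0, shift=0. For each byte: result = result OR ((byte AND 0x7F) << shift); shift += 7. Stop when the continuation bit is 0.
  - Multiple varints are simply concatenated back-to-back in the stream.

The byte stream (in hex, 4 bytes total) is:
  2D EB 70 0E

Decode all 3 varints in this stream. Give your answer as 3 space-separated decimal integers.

  byte[0]=0x2D cont=0 payload=0x2D=45: acc |= 45<<0 -> acc=45 shift=7 [end]
Varint 1: bytes[0:1] = 2D -> value 45 (1 byte(s))
  byte[1]=0xEB cont=1 payload=0x6B=107: acc |= 107<<0 -> acc=107 shift=7
  byte[2]=0x70 cont=0 payload=0x70=112: acc |= 112<<7 -> acc=14443 shift=14 [end]
Varint 2: bytes[1:3] = EB 70 -> value 14443 (2 byte(s))
  byte[3]=0x0E cont=0 payload=0x0E=14: acc |= 14<<0 -> acc=14 shift=7 [end]
Varint 3: bytes[3:4] = 0E -> value 14 (1 byte(s))

Answer: 45 14443 14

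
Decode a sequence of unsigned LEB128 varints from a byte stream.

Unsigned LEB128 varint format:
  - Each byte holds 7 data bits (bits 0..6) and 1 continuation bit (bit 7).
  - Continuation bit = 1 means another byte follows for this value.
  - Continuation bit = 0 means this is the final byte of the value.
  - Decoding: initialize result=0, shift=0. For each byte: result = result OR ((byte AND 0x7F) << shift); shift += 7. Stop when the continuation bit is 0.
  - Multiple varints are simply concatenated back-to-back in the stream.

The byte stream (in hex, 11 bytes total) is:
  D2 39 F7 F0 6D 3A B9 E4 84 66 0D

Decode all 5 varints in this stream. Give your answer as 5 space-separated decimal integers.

  byte[0]=0xD2 cont=1 payload=0x52=82: acc |= 82<<0 -> acc=82 shift=7
  byte[1]=0x39 cont=0 payload=0x39=57: acc |= 57<<7 -> acc=7378 shift=14 [end]
Varint 1: bytes[0:2] = D2 39 -> value 7378 (2 byte(s))
  byte[2]=0xF7 cont=1 payload=0x77=119: acc |= 119<<0 -> acc=119 shift=7
  byte[3]=0xF0 cont=1 payload=0x70=112: acc |= 112<<7 -> acc=14455 shift=14
  byte[4]=0x6D cont=0 payload=0x6D=109: acc |= 109<<14 -> acc=1800311 shift=21 [end]
Varint 2: bytes[2:5] = F7 F0 6D -> value 1800311 (3 byte(s))
  byte[5]=0x3A cont=0 payload=0x3A=58: acc |= 58<<0 -> acc=58 shift=7 [end]
Varint 3: bytes[5:6] = 3A -> value 58 (1 byte(s))
  byte[6]=0xB9 cont=1 payload=0x39=57: acc |= 57<<0 -> acc=57 shift=7
  byte[7]=0xE4 cont=1 payload=0x64=100: acc |= 100<<7 -> acc=12857 shift=14
  byte[8]=0x84 cont=1 payload=0x04=4: acc |= 4<<14 -> acc=78393 shift=21
  byte[9]=0x66 cont=0 payload=0x66=102: acc |= 102<<21 -> acc=213987897 shift=28 [end]
Varint 4: bytes[6:10] = B9 E4 84 66 -> value 213987897 (4 byte(s))
  byte[10]=0x0D cont=0 payload=0x0D=13: acc |= 13<<0 -> acc=13 shift=7 [end]
Varint 5: bytes[10:11] = 0D -> value 13 (1 byte(s))

Answer: 7378 1800311 58 213987897 13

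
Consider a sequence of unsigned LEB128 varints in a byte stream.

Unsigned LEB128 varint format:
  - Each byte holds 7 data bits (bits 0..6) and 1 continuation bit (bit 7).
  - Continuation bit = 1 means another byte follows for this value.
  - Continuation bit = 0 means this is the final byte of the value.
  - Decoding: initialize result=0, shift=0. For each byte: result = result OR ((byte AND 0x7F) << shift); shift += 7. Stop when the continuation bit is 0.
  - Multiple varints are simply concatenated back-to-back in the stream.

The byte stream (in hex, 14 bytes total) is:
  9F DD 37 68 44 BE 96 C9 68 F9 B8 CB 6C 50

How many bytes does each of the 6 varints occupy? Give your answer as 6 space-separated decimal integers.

Answer: 3 1 1 4 4 1

Derivation:
  byte[0]=0x9F cont=1 payload=0x1F=31: acc |= 31<<0 -> acc=31 shift=7
  byte[1]=0xDD cont=1 payload=0x5D=93: acc |= 93<<7 -> acc=11935 shift=14
  byte[2]=0x37 cont=0 payload=0x37=55: acc |= 55<<14 -> acc=913055 shift=21 [end]
Varint 1: bytes[0:3] = 9F DD 37 -> value 913055 (3 byte(s))
  byte[3]=0x68 cont=0 payload=0x68=104: acc |= 104<<0 -> acc=104 shift=7 [end]
Varint 2: bytes[3:4] = 68 -> value 104 (1 byte(s))
  byte[4]=0x44 cont=0 payload=0x44=68: acc |= 68<<0 -> acc=68 shift=7 [end]
Varint 3: bytes[4:5] = 44 -> value 68 (1 byte(s))
  byte[5]=0xBE cont=1 payload=0x3E=62: acc |= 62<<0 -> acc=62 shift=7
  byte[6]=0x96 cont=1 payload=0x16=22: acc |= 22<<7 -> acc=2878 shift=14
  byte[7]=0xC9 cont=1 payload=0x49=73: acc |= 73<<14 -> acc=1198910 shift=21
  byte[8]=0x68 cont=0 payload=0x68=104: acc |= 104<<21 -> acc=219302718 shift=28 [end]
Varint 4: bytes[5:9] = BE 96 C9 68 -> value 219302718 (4 byte(s))
  byte[9]=0xF9 cont=1 payload=0x79=121: acc |= 121<<0 -> acc=121 shift=7
  byte[10]=0xB8 cont=1 payload=0x38=56: acc |= 56<<7 -> acc=7289 shift=14
  byte[11]=0xCB cont=1 payload=0x4B=75: acc |= 75<<14 -> acc=1236089 shift=21
  byte[12]=0x6C cont=0 payload=0x6C=108: acc |= 108<<21 -> acc=227728505 shift=28 [end]
Varint 5: bytes[9:13] = F9 B8 CB 6C -> value 227728505 (4 byte(s))
  byte[13]=0x50 cont=0 payload=0x50=80: acc |= 80<<0 -> acc=80 shift=7 [end]
Varint 6: bytes[13:14] = 50 -> value 80 (1 byte(s))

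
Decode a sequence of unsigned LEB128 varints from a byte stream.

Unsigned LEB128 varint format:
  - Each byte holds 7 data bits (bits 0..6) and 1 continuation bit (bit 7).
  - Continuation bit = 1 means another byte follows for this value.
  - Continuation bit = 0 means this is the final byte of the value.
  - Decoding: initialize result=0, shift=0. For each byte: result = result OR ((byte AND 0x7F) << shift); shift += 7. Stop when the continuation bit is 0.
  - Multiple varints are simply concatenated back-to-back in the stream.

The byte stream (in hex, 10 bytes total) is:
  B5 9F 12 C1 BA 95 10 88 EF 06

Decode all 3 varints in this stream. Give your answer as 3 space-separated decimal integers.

  byte[0]=0xB5 cont=1 payload=0x35=53: acc |= 53<<0 -> acc=53 shift=7
  byte[1]=0x9F cont=1 payload=0x1F=31: acc |= 31<<7 -> acc=4021 shift=14
  byte[2]=0x12 cont=0 payload=0x12=18: acc |= 18<<14 -> acc=298933 shift=21 [end]
Varint 1: bytes[0:3] = B5 9F 12 -> value 298933 (3 byte(s))
  byte[3]=0xC1 cont=1 payload=0x41=65: acc |= 65<<0 -> acc=65 shift=7
  byte[4]=0xBA cont=1 payload=0x3A=58: acc |= 58<<7 -> acc=7489 shift=14
  byte[5]=0x95 cont=1 payload=0x15=21: acc |= 21<<14 -> acc=351553 shift=21
  byte[6]=0x10 cont=0 payload=0x10=16: acc |= 16<<21 -> acc=33905985 shift=28 [end]
Varint 2: bytes[3:7] = C1 BA 95 10 -> value 33905985 (4 byte(s))
  byte[7]=0x88 cont=1 payload=0x08=8: acc |= 8<<0 -> acc=8 shift=7
  byte[8]=0xEF cont=1 payload=0x6F=111: acc |= 111<<7 -> acc=14216 shift=14
  byte[9]=0x06 cont=0 payload=0x06=6: acc |= 6<<14 -> acc=112520 shift=21 [end]
Varint 3: bytes[7:10] = 88 EF 06 -> value 112520 (3 byte(s))

Answer: 298933 33905985 112520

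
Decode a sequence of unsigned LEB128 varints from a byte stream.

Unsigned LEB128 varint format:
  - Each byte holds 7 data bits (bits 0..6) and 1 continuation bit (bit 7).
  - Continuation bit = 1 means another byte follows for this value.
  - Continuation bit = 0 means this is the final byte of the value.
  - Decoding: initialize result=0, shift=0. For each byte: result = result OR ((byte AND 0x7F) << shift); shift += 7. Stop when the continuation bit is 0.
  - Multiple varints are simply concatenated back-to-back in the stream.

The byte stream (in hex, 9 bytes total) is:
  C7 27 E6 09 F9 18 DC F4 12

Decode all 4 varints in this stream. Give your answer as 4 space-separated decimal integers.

Answer: 5063 1254 3193 309852

Derivation:
  byte[0]=0xC7 cont=1 payload=0x47=71: acc |= 71<<0 -> acc=71 shift=7
  byte[1]=0x27 cont=0 payload=0x27=39: acc |= 39<<7 -> acc=5063 shift=14 [end]
Varint 1: bytes[0:2] = C7 27 -> value 5063 (2 byte(s))
  byte[2]=0xE6 cont=1 payload=0x66=102: acc |= 102<<0 -> acc=102 shift=7
  byte[3]=0x09 cont=0 payload=0x09=9: acc |= 9<<7 -> acc=1254 shift=14 [end]
Varint 2: bytes[2:4] = E6 09 -> value 1254 (2 byte(s))
  byte[4]=0xF9 cont=1 payload=0x79=121: acc |= 121<<0 -> acc=121 shift=7
  byte[5]=0x18 cont=0 payload=0x18=24: acc |= 24<<7 -> acc=3193 shift=14 [end]
Varint 3: bytes[4:6] = F9 18 -> value 3193 (2 byte(s))
  byte[6]=0xDC cont=1 payload=0x5C=92: acc |= 92<<0 -> acc=92 shift=7
  byte[7]=0xF4 cont=1 payload=0x74=116: acc |= 116<<7 -> acc=14940 shift=14
  byte[8]=0x12 cont=0 payload=0x12=18: acc |= 18<<14 -> acc=309852 shift=21 [end]
Varint 4: bytes[6:9] = DC F4 12 -> value 309852 (3 byte(s))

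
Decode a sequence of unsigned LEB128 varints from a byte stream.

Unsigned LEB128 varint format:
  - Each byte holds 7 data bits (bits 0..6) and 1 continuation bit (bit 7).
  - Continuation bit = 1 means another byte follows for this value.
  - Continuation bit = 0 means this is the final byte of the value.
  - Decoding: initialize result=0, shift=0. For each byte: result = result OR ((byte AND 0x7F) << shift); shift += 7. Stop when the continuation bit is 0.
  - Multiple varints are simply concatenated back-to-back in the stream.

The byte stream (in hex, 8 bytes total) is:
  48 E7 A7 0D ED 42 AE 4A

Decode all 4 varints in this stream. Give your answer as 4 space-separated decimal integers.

Answer: 72 218087 8557 9518

Derivation:
  byte[0]=0x48 cont=0 payload=0x48=72: acc |= 72<<0 -> acc=72 shift=7 [end]
Varint 1: bytes[0:1] = 48 -> value 72 (1 byte(s))
  byte[1]=0xE7 cont=1 payload=0x67=103: acc |= 103<<0 -> acc=103 shift=7
  byte[2]=0xA7 cont=1 payload=0x27=39: acc |= 39<<7 -> acc=5095 shift=14
  byte[3]=0x0D cont=0 payload=0x0D=13: acc |= 13<<14 -> acc=218087 shift=21 [end]
Varint 2: bytes[1:4] = E7 A7 0D -> value 218087 (3 byte(s))
  byte[4]=0xED cont=1 payload=0x6D=109: acc |= 109<<0 -> acc=109 shift=7
  byte[5]=0x42 cont=0 payload=0x42=66: acc |= 66<<7 -> acc=8557 shift=14 [end]
Varint 3: bytes[4:6] = ED 42 -> value 8557 (2 byte(s))
  byte[6]=0xAE cont=1 payload=0x2E=46: acc |= 46<<0 -> acc=46 shift=7
  byte[7]=0x4A cont=0 payload=0x4A=74: acc |= 74<<7 -> acc=9518 shift=14 [end]
Varint 4: bytes[6:8] = AE 4A -> value 9518 (2 byte(s))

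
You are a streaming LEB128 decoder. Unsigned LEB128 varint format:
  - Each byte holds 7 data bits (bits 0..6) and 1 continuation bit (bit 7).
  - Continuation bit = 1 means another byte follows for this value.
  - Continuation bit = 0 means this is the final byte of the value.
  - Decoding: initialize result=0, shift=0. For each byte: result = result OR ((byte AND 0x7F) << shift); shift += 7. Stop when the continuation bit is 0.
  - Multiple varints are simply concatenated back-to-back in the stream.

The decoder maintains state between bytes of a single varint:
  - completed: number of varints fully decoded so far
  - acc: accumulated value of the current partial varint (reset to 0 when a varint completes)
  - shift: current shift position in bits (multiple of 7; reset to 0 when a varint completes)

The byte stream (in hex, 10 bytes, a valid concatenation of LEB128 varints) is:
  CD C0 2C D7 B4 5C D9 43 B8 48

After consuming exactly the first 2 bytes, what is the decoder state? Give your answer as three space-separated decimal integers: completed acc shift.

Answer: 0 8269 14

Derivation:
byte[0]=0xCD cont=1 payload=0x4D: acc |= 77<<0 -> completed=0 acc=77 shift=7
byte[1]=0xC0 cont=1 payload=0x40: acc |= 64<<7 -> completed=0 acc=8269 shift=14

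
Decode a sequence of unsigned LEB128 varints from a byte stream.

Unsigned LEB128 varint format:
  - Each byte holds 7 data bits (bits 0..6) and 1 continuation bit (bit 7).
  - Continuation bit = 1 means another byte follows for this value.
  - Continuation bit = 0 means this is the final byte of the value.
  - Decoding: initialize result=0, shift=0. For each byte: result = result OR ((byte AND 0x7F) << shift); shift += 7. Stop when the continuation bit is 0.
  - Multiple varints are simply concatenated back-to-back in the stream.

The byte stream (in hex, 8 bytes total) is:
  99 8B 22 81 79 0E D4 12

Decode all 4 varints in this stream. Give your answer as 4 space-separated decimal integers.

Answer: 558489 15489 14 2388

Derivation:
  byte[0]=0x99 cont=1 payload=0x19=25: acc |= 25<<0 -> acc=25 shift=7
  byte[1]=0x8B cont=1 payload=0x0B=11: acc |= 11<<7 -> acc=1433 shift=14
  byte[2]=0x22 cont=0 payload=0x22=34: acc |= 34<<14 -> acc=558489 shift=21 [end]
Varint 1: bytes[0:3] = 99 8B 22 -> value 558489 (3 byte(s))
  byte[3]=0x81 cont=1 payload=0x01=1: acc |= 1<<0 -> acc=1 shift=7
  byte[4]=0x79 cont=0 payload=0x79=121: acc |= 121<<7 -> acc=15489 shift=14 [end]
Varint 2: bytes[3:5] = 81 79 -> value 15489 (2 byte(s))
  byte[5]=0x0E cont=0 payload=0x0E=14: acc |= 14<<0 -> acc=14 shift=7 [end]
Varint 3: bytes[5:6] = 0E -> value 14 (1 byte(s))
  byte[6]=0xD4 cont=1 payload=0x54=84: acc |= 84<<0 -> acc=84 shift=7
  byte[7]=0x12 cont=0 payload=0x12=18: acc |= 18<<7 -> acc=2388 shift=14 [end]
Varint 4: bytes[6:8] = D4 12 -> value 2388 (2 byte(s))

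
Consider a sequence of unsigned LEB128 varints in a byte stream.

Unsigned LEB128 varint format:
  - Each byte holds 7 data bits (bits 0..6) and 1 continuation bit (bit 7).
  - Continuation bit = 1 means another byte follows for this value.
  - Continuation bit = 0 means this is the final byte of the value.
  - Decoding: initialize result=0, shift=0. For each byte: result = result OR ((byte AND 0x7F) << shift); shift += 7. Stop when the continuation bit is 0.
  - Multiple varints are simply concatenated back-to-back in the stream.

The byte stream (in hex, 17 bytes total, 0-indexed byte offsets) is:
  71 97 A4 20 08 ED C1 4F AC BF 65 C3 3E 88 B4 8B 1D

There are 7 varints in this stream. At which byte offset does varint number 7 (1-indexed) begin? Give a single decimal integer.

  byte[0]=0x71 cont=0 payload=0x71=113: acc |= 113<<0 -> acc=113 shift=7 [end]
Varint 1: bytes[0:1] = 71 -> value 113 (1 byte(s))
  byte[1]=0x97 cont=1 payload=0x17=23: acc |= 23<<0 -> acc=23 shift=7
  byte[2]=0xA4 cont=1 payload=0x24=36: acc |= 36<<7 -> acc=4631 shift=14
  byte[3]=0x20 cont=0 payload=0x20=32: acc |= 32<<14 -> acc=528919 shift=21 [end]
Varint 2: bytes[1:4] = 97 A4 20 -> value 528919 (3 byte(s))
  byte[4]=0x08 cont=0 payload=0x08=8: acc |= 8<<0 -> acc=8 shift=7 [end]
Varint 3: bytes[4:5] = 08 -> value 8 (1 byte(s))
  byte[5]=0xED cont=1 payload=0x6D=109: acc |= 109<<0 -> acc=109 shift=7
  byte[6]=0xC1 cont=1 payload=0x41=65: acc |= 65<<7 -> acc=8429 shift=14
  byte[7]=0x4F cont=0 payload=0x4F=79: acc |= 79<<14 -> acc=1302765 shift=21 [end]
Varint 4: bytes[5:8] = ED C1 4F -> value 1302765 (3 byte(s))
  byte[8]=0xAC cont=1 payload=0x2C=44: acc |= 44<<0 -> acc=44 shift=7
  byte[9]=0xBF cont=1 payload=0x3F=63: acc |= 63<<7 -> acc=8108 shift=14
  byte[10]=0x65 cont=0 payload=0x65=101: acc |= 101<<14 -> acc=1662892 shift=21 [end]
Varint 5: bytes[8:11] = AC BF 65 -> value 1662892 (3 byte(s))
  byte[11]=0xC3 cont=1 payload=0x43=67: acc |= 67<<0 -> acc=67 shift=7
  byte[12]=0x3E cont=0 payload=0x3E=62: acc |= 62<<7 -> acc=8003 shift=14 [end]
Varint 6: bytes[11:13] = C3 3E -> value 8003 (2 byte(s))
  byte[13]=0x88 cont=1 payload=0x08=8: acc |= 8<<0 -> acc=8 shift=7
  byte[14]=0xB4 cont=1 payload=0x34=52: acc |= 52<<7 -> acc=6664 shift=14
  byte[15]=0x8B cont=1 payload=0x0B=11: acc |= 11<<14 -> acc=186888 shift=21
  byte[16]=0x1D cont=0 payload=0x1D=29: acc |= 29<<21 -> acc=61004296 shift=28 [end]
Varint 7: bytes[13:17] = 88 B4 8B 1D -> value 61004296 (4 byte(s))

Answer: 13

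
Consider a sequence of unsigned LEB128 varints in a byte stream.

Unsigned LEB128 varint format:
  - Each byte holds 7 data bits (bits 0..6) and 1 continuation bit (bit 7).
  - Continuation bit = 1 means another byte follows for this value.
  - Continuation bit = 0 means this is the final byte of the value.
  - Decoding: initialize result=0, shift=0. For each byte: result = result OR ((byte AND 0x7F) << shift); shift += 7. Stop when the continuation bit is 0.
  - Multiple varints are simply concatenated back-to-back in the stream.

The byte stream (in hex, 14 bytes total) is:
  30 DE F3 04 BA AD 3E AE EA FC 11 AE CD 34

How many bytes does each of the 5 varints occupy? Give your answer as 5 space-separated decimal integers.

Answer: 1 3 3 4 3

Derivation:
  byte[0]=0x30 cont=0 payload=0x30=48: acc |= 48<<0 -> acc=48 shift=7 [end]
Varint 1: bytes[0:1] = 30 -> value 48 (1 byte(s))
  byte[1]=0xDE cont=1 payload=0x5E=94: acc |= 94<<0 -> acc=94 shift=7
  byte[2]=0xF3 cont=1 payload=0x73=115: acc |= 115<<7 -> acc=14814 shift=14
  byte[3]=0x04 cont=0 payload=0x04=4: acc |= 4<<14 -> acc=80350 shift=21 [end]
Varint 2: bytes[1:4] = DE F3 04 -> value 80350 (3 byte(s))
  byte[4]=0xBA cont=1 payload=0x3A=58: acc |= 58<<0 -> acc=58 shift=7
  byte[5]=0xAD cont=1 payload=0x2D=45: acc |= 45<<7 -> acc=5818 shift=14
  byte[6]=0x3E cont=0 payload=0x3E=62: acc |= 62<<14 -> acc=1021626 shift=21 [end]
Varint 3: bytes[4:7] = BA AD 3E -> value 1021626 (3 byte(s))
  byte[7]=0xAE cont=1 payload=0x2E=46: acc |= 46<<0 -> acc=46 shift=7
  byte[8]=0xEA cont=1 payload=0x6A=106: acc |= 106<<7 -> acc=13614 shift=14
  byte[9]=0xFC cont=1 payload=0x7C=124: acc |= 124<<14 -> acc=2045230 shift=21
  byte[10]=0x11 cont=0 payload=0x11=17: acc |= 17<<21 -> acc=37696814 shift=28 [end]
Varint 4: bytes[7:11] = AE EA FC 11 -> value 37696814 (4 byte(s))
  byte[11]=0xAE cont=1 payload=0x2E=46: acc |= 46<<0 -> acc=46 shift=7
  byte[12]=0xCD cont=1 payload=0x4D=77: acc |= 77<<7 -> acc=9902 shift=14
  byte[13]=0x34 cont=0 payload=0x34=52: acc |= 52<<14 -> acc=861870 shift=21 [end]
Varint 5: bytes[11:14] = AE CD 34 -> value 861870 (3 byte(s))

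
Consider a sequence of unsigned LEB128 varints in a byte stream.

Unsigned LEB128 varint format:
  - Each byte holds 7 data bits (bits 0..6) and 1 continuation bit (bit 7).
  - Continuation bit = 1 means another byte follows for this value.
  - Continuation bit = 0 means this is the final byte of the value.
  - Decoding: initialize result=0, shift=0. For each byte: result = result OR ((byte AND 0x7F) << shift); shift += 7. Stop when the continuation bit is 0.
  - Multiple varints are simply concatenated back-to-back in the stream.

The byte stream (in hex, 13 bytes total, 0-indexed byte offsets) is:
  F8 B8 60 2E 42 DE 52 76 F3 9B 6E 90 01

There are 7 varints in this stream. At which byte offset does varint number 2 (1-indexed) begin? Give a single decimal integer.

  byte[0]=0xF8 cont=1 payload=0x78=120: acc |= 120<<0 -> acc=120 shift=7
  byte[1]=0xB8 cont=1 payload=0x38=56: acc |= 56<<7 -> acc=7288 shift=14
  byte[2]=0x60 cont=0 payload=0x60=96: acc |= 96<<14 -> acc=1580152 shift=21 [end]
Varint 1: bytes[0:3] = F8 B8 60 -> value 1580152 (3 byte(s))
  byte[3]=0x2E cont=0 payload=0x2E=46: acc |= 46<<0 -> acc=46 shift=7 [end]
Varint 2: bytes[3:4] = 2E -> value 46 (1 byte(s))
  byte[4]=0x42 cont=0 payload=0x42=66: acc |= 66<<0 -> acc=66 shift=7 [end]
Varint 3: bytes[4:5] = 42 -> value 66 (1 byte(s))
  byte[5]=0xDE cont=1 payload=0x5E=94: acc |= 94<<0 -> acc=94 shift=7
  byte[6]=0x52 cont=0 payload=0x52=82: acc |= 82<<7 -> acc=10590 shift=14 [end]
Varint 4: bytes[5:7] = DE 52 -> value 10590 (2 byte(s))
  byte[7]=0x76 cont=0 payload=0x76=118: acc |= 118<<0 -> acc=118 shift=7 [end]
Varint 5: bytes[7:8] = 76 -> value 118 (1 byte(s))
  byte[8]=0xF3 cont=1 payload=0x73=115: acc |= 115<<0 -> acc=115 shift=7
  byte[9]=0x9B cont=1 payload=0x1B=27: acc |= 27<<7 -> acc=3571 shift=14
  byte[10]=0x6E cont=0 payload=0x6E=110: acc |= 110<<14 -> acc=1805811 shift=21 [end]
Varint 6: bytes[8:11] = F3 9B 6E -> value 1805811 (3 byte(s))
  byte[11]=0x90 cont=1 payload=0x10=16: acc |= 16<<0 -> acc=16 shift=7
  byte[12]=0x01 cont=0 payload=0x01=1: acc |= 1<<7 -> acc=144 shift=14 [end]
Varint 7: bytes[11:13] = 90 01 -> value 144 (2 byte(s))

Answer: 3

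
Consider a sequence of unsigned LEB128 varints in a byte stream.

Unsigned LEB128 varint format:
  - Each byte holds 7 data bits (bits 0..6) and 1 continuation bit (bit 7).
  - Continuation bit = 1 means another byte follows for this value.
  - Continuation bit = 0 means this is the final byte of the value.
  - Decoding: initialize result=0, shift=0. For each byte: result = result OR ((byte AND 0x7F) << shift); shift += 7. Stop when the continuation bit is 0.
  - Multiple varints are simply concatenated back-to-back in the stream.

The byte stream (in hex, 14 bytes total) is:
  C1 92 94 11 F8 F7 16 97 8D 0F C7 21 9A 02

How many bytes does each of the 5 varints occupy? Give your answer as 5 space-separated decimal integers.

Answer: 4 3 3 2 2

Derivation:
  byte[0]=0xC1 cont=1 payload=0x41=65: acc |= 65<<0 -> acc=65 shift=7
  byte[1]=0x92 cont=1 payload=0x12=18: acc |= 18<<7 -> acc=2369 shift=14
  byte[2]=0x94 cont=1 payload=0x14=20: acc |= 20<<14 -> acc=330049 shift=21
  byte[3]=0x11 cont=0 payload=0x11=17: acc |= 17<<21 -> acc=35981633 shift=28 [end]
Varint 1: bytes[0:4] = C1 92 94 11 -> value 35981633 (4 byte(s))
  byte[4]=0xF8 cont=1 payload=0x78=120: acc |= 120<<0 -> acc=120 shift=7
  byte[5]=0xF7 cont=1 payload=0x77=119: acc |= 119<<7 -> acc=15352 shift=14
  byte[6]=0x16 cont=0 payload=0x16=22: acc |= 22<<14 -> acc=375800 shift=21 [end]
Varint 2: bytes[4:7] = F8 F7 16 -> value 375800 (3 byte(s))
  byte[7]=0x97 cont=1 payload=0x17=23: acc |= 23<<0 -> acc=23 shift=7
  byte[8]=0x8D cont=1 payload=0x0D=13: acc |= 13<<7 -> acc=1687 shift=14
  byte[9]=0x0F cont=0 payload=0x0F=15: acc |= 15<<14 -> acc=247447 shift=21 [end]
Varint 3: bytes[7:10] = 97 8D 0F -> value 247447 (3 byte(s))
  byte[10]=0xC7 cont=1 payload=0x47=71: acc |= 71<<0 -> acc=71 shift=7
  byte[11]=0x21 cont=0 payload=0x21=33: acc |= 33<<7 -> acc=4295 shift=14 [end]
Varint 4: bytes[10:12] = C7 21 -> value 4295 (2 byte(s))
  byte[12]=0x9A cont=1 payload=0x1A=26: acc |= 26<<0 -> acc=26 shift=7
  byte[13]=0x02 cont=0 payload=0x02=2: acc |= 2<<7 -> acc=282 shift=14 [end]
Varint 5: bytes[12:14] = 9A 02 -> value 282 (2 byte(s))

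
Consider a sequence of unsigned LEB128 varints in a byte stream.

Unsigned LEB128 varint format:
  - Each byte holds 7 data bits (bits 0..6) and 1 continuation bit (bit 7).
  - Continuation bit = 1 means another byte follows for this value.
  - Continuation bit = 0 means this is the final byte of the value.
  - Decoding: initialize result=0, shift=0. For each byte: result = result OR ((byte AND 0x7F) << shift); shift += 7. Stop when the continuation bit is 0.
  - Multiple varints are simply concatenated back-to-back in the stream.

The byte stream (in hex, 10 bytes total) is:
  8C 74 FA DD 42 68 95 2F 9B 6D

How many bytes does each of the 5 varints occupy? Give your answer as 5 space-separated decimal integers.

  byte[0]=0x8C cont=1 payload=0x0C=12: acc |= 12<<0 -> acc=12 shift=7
  byte[1]=0x74 cont=0 payload=0x74=116: acc |= 116<<7 -> acc=14860 shift=14 [end]
Varint 1: bytes[0:2] = 8C 74 -> value 14860 (2 byte(s))
  byte[2]=0xFA cont=1 payload=0x7A=122: acc |= 122<<0 -> acc=122 shift=7
  byte[3]=0xDD cont=1 payload=0x5D=93: acc |= 93<<7 -> acc=12026 shift=14
  byte[4]=0x42 cont=0 payload=0x42=66: acc |= 66<<14 -> acc=1093370 shift=21 [end]
Varint 2: bytes[2:5] = FA DD 42 -> value 1093370 (3 byte(s))
  byte[5]=0x68 cont=0 payload=0x68=104: acc |= 104<<0 -> acc=104 shift=7 [end]
Varint 3: bytes[5:6] = 68 -> value 104 (1 byte(s))
  byte[6]=0x95 cont=1 payload=0x15=21: acc |= 21<<0 -> acc=21 shift=7
  byte[7]=0x2F cont=0 payload=0x2F=47: acc |= 47<<7 -> acc=6037 shift=14 [end]
Varint 4: bytes[6:8] = 95 2F -> value 6037 (2 byte(s))
  byte[8]=0x9B cont=1 payload=0x1B=27: acc |= 27<<0 -> acc=27 shift=7
  byte[9]=0x6D cont=0 payload=0x6D=109: acc |= 109<<7 -> acc=13979 shift=14 [end]
Varint 5: bytes[8:10] = 9B 6D -> value 13979 (2 byte(s))

Answer: 2 3 1 2 2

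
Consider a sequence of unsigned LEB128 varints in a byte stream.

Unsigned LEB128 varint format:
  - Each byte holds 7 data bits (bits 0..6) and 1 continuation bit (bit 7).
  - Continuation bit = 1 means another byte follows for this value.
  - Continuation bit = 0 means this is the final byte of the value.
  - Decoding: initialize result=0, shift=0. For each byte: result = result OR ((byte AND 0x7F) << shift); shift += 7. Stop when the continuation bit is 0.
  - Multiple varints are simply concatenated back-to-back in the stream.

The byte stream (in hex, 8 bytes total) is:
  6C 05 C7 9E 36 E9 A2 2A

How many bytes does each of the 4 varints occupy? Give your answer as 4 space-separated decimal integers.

  byte[0]=0x6C cont=0 payload=0x6C=108: acc |= 108<<0 -> acc=108 shift=7 [end]
Varint 1: bytes[0:1] = 6C -> value 108 (1 byte(s))
  byte[1]=0x05 cont=0 payload=0x05=5: acc |= 5<<0 -> acc=5 shift=7 [end]
Varint 2: bytes[1:2] = 05 -> value 5 (1 byte(s))
  byte[2]=0xC7 cont=1 payload=0x47=71: acc |= 71<<0 -> acc=71 shift=7
  byte[3]=0x9E cont=1 payload=0x1E=30: acc |= 30<<7 -> acc=3911 shift=14
  byte[4]=0x36 cont=0 payload=0x36=54: acc |= 54<<14 -> acc=888647 shift=21 [end]
Varint 3: bytes[2:5] = C7 9E 36 -> value 888647 (3 byte(s))
  byte[5]=0xE9 cont=1 payload=0x69=105: acc |= 105<<0 -> acc=105 shift=7
  byte[6]=0xA2 cont=1 payload=0x22=34: acc |= 34<<7 -> acc=4457 shift=14
  byte[7]=0x2A cont=0 payload=0x2A=42: acc |= 42<<14 -> acc=692585 shift=21 [end]
Varint 4: bytes[5:8] = E9 A2 2A -> value 692585 (3 byte(s))

Answer: 1 1 3 3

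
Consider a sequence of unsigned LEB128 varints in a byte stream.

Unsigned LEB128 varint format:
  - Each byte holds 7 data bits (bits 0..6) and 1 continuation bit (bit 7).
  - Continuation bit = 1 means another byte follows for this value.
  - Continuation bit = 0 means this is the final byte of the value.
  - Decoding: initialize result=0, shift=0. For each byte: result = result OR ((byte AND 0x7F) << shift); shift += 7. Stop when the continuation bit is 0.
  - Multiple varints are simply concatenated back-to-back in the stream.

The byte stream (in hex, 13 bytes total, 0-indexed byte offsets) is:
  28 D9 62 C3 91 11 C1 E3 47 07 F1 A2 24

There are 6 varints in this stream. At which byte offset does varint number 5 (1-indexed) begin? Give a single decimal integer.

  byte[0]=0x28 cont=0 payload=0x28=40: acc |= 40<<0 -> acc=40 shift=7 [end]
Varint 1: bytes[0:1] = 28 -> value 40 (1 byte(s))
  byte[1]=0xD9 cont=1 payload=0x59=89: acc |= 89<<0 -> acc=89 shift=7
  byte[2]=0x62 cont=0 payload=0x62=98: acc |= 98<<7 -> acc=12633 shift=14 [end]
Varint 2: bytes[1:3] = D9 62 -> value 12633 (2 byte(s))
  byte[3]=0xC3 cont=1 payload=0x43=67: acc |= 67<<0 -> acc=67 shift=7
  byte[4]=0x91 cont=1 payload=0x11=17: acc |= 17<<7 -> acc=2243 shift=14
  byte[5]=0x11 cont=0 payload=0x11=17: acc |= 17<<14 -> acc=280771 shift=21 [end]
Varint 3: bytes[3:6] = C3 91 11 -> value 280771 (3 byte(s))
  byte[6]=0xC1 cont=1 payload=0x41=65: acc |= 65<<0 -> acc=65 shift=7
  byte[7]=0xE3 cont=1 payload=0x63=99: acc |= 99<<7 -> acc=12737 shift=14
  byte[8]=0x47 cont=0 payload=0x47=71: acc |= 71<<14 -> acc=1176001 shift=21 [end]
Varint 4: bytes[6:9] = C1 E3 47 -> value 1176001 (3 byte(s))
  byte[9]=0x07 cont=0 payload=0x07=7: acc |= 7<<0 -> acc=7 shift=7 [end]
Varint 5: bytes[9:10] = 07 -> value 7 (1 byte(s))
  byte[10]=0xF1 cont=1 payload=0x71=113: acc |= 113<<0 -> acc=113 shift=7
  byte[11]=0xA2 cont=1 payload=0x22=34: acc |= 34<<7 -> acc=4465 shift=14
  byte[12]=0x24 cont=0 payload=0x24=36: acc |= 36<<14 -> acc=594289 shift=21 [end]
Varint 6: bytes[10:13] = F1 A2 24 -> value 594289 (3 byte(s))

Answer: 9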